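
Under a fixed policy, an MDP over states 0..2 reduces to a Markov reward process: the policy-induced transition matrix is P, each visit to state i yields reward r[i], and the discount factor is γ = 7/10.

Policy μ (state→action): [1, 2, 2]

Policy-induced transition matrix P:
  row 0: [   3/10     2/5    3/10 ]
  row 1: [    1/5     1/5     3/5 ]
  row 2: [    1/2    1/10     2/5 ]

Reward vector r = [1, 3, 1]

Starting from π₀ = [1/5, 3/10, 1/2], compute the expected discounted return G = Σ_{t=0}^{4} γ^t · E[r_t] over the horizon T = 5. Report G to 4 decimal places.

G = 4.1355

t=0: π = [0.2000, 0.3000, 0.5000], E[r] = 1.6000, γ^t·E[r] = 1.600000, running G = 1.600000
t=1: π = [0.3700, 0.1900, 0.4400], E[r] = 1.3800, γ^t·E[r] = 0.966000, running G = 2.566000
t=2: π = [0.3690, 0.2300, 0.4010], E[r] = 1.4600, γ^t·E[r] = 0.715400, running G = 3.281400
t=3: π = [0.3572, 0.2337, 0.4091], E[r] = 1.4674, γ^t·E[r] = 0.503318, running G = 3.784718
t=4: π = [0.3585, 0.2305, 0.4110], E[r] = 1.4611, γ^t·E[r] = 0.350801, running G = 4.135519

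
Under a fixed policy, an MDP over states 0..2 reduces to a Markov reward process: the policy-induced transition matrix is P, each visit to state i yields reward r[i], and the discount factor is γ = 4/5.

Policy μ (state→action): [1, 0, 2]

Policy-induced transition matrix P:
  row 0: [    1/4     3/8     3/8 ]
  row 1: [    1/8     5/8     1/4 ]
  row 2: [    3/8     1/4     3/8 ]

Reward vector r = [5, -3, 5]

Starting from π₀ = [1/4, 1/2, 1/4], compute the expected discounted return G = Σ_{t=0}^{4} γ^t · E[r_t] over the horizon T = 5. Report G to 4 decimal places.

G = 4.1840

t=0: π = [0.2500, 0.5000, 0.2500], E[r] = 1.0000, γ^t·E[r] = 1.000000, running G = 1.000000
t=1: π = [0.2188, 0.4688, 0.3125], E[r] = 1.2500, γ^t·E[r] = 1.000000, running G = 2.000000
t=2: π = [0.2305, 0.4531, 0.3164], E[r] = 1.3750, γ^t·E[r] = 0.880000, running G = 2.880000
t=3: π = [0.2329, 0.4487, 0.3184], E[r] = 1.4102, γ^t·E[r] = 0.722000, running G = 3.602000
t=4: π = [0.2337, 0.4474, 0.3189], E[r] = 1.4209, γ^t·E[r] = 0.582000, running G = 4.184000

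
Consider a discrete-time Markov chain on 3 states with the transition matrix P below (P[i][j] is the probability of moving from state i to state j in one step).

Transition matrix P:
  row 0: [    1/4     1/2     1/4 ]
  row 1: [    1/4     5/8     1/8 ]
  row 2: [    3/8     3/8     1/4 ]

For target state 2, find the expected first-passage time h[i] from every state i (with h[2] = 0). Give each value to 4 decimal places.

First-step conditioning: h[2] = 0; for i ≠ 2, h[i] = 1 + Σ_k P[i][k]·h[k].
  h[0] = 1 + 1/4·h[0] + 1/2·h[1]
  h[1] = 1 + 1/4·h[0] + 5/8·h[1]
Solving the 2×2 linear system over states ≠ 2 gives exactly h = [28/5, 32/5, 0] (h[2] = 0 is the target).

h = [5.6000, 6.4000, 0.0000]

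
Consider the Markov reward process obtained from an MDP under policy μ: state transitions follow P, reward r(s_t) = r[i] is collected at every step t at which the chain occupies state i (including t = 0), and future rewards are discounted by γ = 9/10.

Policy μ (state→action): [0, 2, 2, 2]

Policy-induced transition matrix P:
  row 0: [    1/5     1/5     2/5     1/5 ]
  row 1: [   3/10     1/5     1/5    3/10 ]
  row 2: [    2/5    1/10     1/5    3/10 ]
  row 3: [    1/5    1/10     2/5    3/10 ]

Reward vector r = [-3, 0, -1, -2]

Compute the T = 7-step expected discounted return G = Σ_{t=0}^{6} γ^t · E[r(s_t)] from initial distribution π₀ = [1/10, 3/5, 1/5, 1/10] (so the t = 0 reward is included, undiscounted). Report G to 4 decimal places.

t=0: π = [0.1000, 0.6000, 0.2000, 0.1000], E[r] = -0.7000, γ^t·E[r] = -0.700000, running G = -0.700000
t=1: π = [0.3000, 0.1700, 0.2400, 0.2900], E[r] = -1.7200, γ^t·E[r] = -1.548000, running G = -2.248000
t=2: π = [0.2650, 0.1470, 0.3180, 0.2700], E[r] = -1.6530, γ^t·E[r] = -1.338930, running G = -3.586930
t=3: π = [0.2783, 0.1412, 0.3070, 0.2735], E[r] = -1.6889, γ^t·E[r] = -1.231208, running G = -4.818138
t=4: π = [0.2755, 0.1420, 0.3104, 0.2722], E[r] = -1.6813, γ^t·E[r] = -1.103075, running G = -5.921213
t=5: π = [0.2763, 0.1417, 0.3095, 0.2724], E[r] = -1.6832, γ^t·E[r] = -0.993933, running G = -6.915146
t=6: π = [0.2761, 0.1418, 0.3097, 0.2724], E[r] = -1.6827, γ^t·E[r] = -0.894275, running G = -7.809421

G = -7.8094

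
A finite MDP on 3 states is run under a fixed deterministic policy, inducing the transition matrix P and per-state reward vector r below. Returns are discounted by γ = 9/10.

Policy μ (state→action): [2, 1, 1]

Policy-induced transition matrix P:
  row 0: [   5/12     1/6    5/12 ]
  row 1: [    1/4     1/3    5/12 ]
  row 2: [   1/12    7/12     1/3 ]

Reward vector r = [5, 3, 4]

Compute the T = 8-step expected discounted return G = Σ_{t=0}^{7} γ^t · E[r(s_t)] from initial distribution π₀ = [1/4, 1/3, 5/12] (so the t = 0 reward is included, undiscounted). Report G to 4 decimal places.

t=0: π = [0.2500, 0.3333, 0.4167], E[r] = 3.9167, γ^t·E[r] = 3.916667, running G = 3.916667
t=1: π = [0.2222, 0.3958, 0.3819], E[r] = 3.8264, γ^t·E[r] = 3.443750, running G = 7.360417
t=2: π = [0.2234, 0.3918, 0.3848], E[r] = 3.8316, γ^t·E[r] = 3.103594, running G = 10.464010
t=3: π = [0.2231, 0.3923, 0.3846], E[r] = 3.8308, γ^t·E[r] = 2.792637, running G = 13.256647
t=4: π = [0.2231, 0.3923, 0.3846], E[r] = 3.8308, γ^t·E[r] = 2.513376, running G = 15.770023
t=5: π = [0.2231, 0.3923, 0.3846], E[r] = 3.8308, γ^t·E[r] = 2.262032, running G = 18.032054
t=6: π = [0.2231, 0.3923, 0.3846], E[r] = 3.8308, γ^t·E[r] = 2.035828, running G = 20.067882
t=7: π = [0.2231, 0.3923, 0.3846], E[r] = 3.8308, γ^t·E[r] = 1.832245, running G = 21.900127

G = 21.9001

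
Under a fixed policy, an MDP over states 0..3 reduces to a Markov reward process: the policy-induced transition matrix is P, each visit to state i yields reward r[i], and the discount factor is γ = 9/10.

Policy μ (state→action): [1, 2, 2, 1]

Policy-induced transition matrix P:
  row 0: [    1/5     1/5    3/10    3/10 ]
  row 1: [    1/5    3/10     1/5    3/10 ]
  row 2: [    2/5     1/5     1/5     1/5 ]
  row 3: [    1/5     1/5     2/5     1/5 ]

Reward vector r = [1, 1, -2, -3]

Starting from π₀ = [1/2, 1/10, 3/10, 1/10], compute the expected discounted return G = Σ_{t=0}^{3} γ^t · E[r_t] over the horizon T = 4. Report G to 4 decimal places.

G = -2.3245

t=0: π = [0.5000, 0.1000, 0.3000, 0.1000], E[r] = -0.3000, γ^t·E[r] = -0.300000, running G = -0.300000
t=1: π = [0.2600, 0.2100, 0.2700, 0.2600], E[r] = -0.8500, γ^t·E[r] = -0.765000, running G = -1.065000
t=2: π = [0.2540, 0.2210, 0.2780, 0.2470], E[r] = -0.8220, γ^t·E[r] = -0.665820, running G = -1.730820
t=3: π = [0.2556, 0.2221, 0.2748, 0.2475], E[r] = -0.8144, γ^t·E[r] = -0.593698, running G = -2.324518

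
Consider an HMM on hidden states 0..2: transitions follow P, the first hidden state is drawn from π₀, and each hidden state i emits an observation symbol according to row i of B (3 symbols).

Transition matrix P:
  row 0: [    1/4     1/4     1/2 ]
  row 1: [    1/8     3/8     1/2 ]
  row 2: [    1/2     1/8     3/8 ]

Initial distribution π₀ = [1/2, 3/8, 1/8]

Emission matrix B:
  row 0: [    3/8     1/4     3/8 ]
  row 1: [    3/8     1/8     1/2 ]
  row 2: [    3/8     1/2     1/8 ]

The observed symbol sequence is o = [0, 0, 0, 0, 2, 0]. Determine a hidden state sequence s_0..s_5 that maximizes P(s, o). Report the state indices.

path = [0, 2, 0, 2, 0, 2]

t=0: δ = [1.875e-01, 1.406e-01, 4.688e-02]  (obs o_0=0)
t=1: δ = [1.758e-02, 1.978e-02, 3.516e-02]  ψ = [0, 1, 0]  (obs o_1=0)
t=2: δ = [6.592e-03, 2.781e-03, 4.944e-03]  ψ = [2, 1, 2]  (obs o_2=0)
t=3: δ = [9.270e-04, 6.180e-04, 1.236e-03]  ψ = [2, 0, 0]  (obs o_3=0)
t=4: δ = [2.317e-04, 1.159e-04, 5.794e-05]  ψ = [2, 0, 0]  (obs o_4=2)
t=5: δ = [2.173e-05, 2.173e-05, 4.345e-05]  ψ = [0, 0, 0]  (obs o_5=0)
backtrack: best end state = 2; path = [0, 2, 0, 2, 0, 2]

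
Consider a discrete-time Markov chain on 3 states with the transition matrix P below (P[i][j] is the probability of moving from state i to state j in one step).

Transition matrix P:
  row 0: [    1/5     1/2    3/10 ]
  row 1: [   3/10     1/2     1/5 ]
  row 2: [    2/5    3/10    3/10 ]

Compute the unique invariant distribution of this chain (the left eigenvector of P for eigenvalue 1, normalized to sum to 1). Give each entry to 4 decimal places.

Balance equations π_j = Σ_i π_i·P[i][j]:
  π_0 = 1/5·π_0 + 3/10·π_1 + 2/5·π_2
  π_1 = 1/2·π_0 + 1/2·π_1 + 3/10·π_2
  normalize: π_0 + π_1 + π_2 = 1
Solving the linear system gives exactly π = [29/98, 22/49, 25/98].

π = [0.2959, 0.4490, 0.2551]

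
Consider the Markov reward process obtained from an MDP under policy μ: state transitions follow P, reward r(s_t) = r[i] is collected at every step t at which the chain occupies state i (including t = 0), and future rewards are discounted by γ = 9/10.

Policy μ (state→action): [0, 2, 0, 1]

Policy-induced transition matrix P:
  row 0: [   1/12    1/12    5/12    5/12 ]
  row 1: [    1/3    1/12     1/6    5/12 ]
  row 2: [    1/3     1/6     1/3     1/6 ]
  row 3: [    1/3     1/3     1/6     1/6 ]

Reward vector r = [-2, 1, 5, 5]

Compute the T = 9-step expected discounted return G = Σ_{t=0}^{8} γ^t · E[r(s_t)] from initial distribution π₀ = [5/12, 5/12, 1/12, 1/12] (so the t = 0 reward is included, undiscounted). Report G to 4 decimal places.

G = 13.2311

t=0: π = [0.4167, 0.4167, 0.0833, 0.0833], E[r] = 0.4167, γ^t·E[r] = 0.416667, running G = 0.416667
t=1: π = [0.2292, 0.1111, 0.2847, 0.3750], E[r] = 2.9514, γ^t·E[r] = 2.656250, running G = 3.072917
t=2: π = [0.2760, 0.2008, 0.2714, 0.2517], E[r] = 2.2645, γ^t·E[r] = 1.834219, running G = 4.907135
t=3: π = [0.2643, 0.1689, 0.2809, 0.2859], E[r] = 2.4742, γ^t·E[r] = 1.803691, running G = 6.710827
t=4: π = [0.2673, 0.1782, 0.2796, 0.2750], E[r] = 2.4164, γ^t·E[r] = 1.585388, running G = 8.296215
t=5: π = [0.2665, 0.1754, 0.2801, 0.2780], E[r] = 2.4329, γ^t·E[r] = 1.436584, running G = 9.732799
t=6: π = [0.2667, 0.1762, 0.2800, 0.2771], E[r] = 2.4284, γ^t·E[r] = 1.290526, running G = 11.023325
t=7: π = [0.2667, 0.1759, 0.2800, 0.2774], E[r] = 2.4296, γ^t·E[r] = 1.162070, running G = 12.185395
t=8: π = [0.2667, 0.1760, 0.2800, 0.2773], E[r] = 2.4293, γ^t·E[r] = 1.045717, running G = 13.231112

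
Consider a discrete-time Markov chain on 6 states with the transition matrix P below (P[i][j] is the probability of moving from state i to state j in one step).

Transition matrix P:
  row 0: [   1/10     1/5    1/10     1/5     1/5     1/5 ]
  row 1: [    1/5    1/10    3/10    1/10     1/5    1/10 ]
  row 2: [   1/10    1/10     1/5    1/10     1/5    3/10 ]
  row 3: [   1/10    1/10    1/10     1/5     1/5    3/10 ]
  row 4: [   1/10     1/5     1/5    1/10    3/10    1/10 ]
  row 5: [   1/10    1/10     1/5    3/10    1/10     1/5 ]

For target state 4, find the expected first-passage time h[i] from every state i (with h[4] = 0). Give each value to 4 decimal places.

h = [5.6270, 5.5799, 5.6897, 5.6897, 0.0000, 6.2069]

First-step conditioning: h[4] = 0; for i ≠ 4, h[i] = 1 + Σ_k P[i][k]·h[k].
  h[0] = 1 + 1/10·h[0] + 1/5·h[1] + 1/10·h[2] + 1/5·h[3] + 1/5·h[5]
  h[1] = 1 + 1/5·h[0] + 1/10·h[1] + 3/10·h[2] + 1/10·h[3] + 1/10·h[5]
  h[2] = 1 + 1/10·h[0] + 1/10·h[1] + 1/5·h[2] + 1/10·h[3] + 3/10·h[5]
  h[3] = 1 + 1/10·h[0] + 1/10·h[1] + 1/10·h[2] + 1/5·h[3] + 3/10·h[5]
  h[5] = 1 + 1/10·h[0] + 1/10·h[1] + 1/5·h[2] + 3/10·h[3] + 1/5·h[5]
Solving the 5×5 linear system over states ≠ 4 gives exactly h = [1795/319, 1780/319, 165/29, 165/29, 0, 180/29] (h[4] = 0 is the target).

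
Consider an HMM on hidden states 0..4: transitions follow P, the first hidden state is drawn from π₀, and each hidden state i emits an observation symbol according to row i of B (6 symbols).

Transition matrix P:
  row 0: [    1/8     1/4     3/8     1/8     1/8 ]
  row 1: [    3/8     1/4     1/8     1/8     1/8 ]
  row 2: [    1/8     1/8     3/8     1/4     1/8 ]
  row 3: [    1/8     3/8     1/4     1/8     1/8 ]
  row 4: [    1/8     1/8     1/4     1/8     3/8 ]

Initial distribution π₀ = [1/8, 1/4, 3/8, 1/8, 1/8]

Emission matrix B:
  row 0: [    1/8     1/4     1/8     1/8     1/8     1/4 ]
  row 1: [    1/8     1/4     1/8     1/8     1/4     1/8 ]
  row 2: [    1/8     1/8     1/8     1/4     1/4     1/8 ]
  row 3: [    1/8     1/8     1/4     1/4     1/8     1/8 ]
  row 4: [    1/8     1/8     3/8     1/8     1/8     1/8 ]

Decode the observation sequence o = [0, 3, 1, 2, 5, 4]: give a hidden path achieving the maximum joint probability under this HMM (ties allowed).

t=0: δ = [1.562e-02, 3.125e-02, 4.688e-02, 1.562e-02, 1.562e-02]  (obs o_0=0)
t=1: δ = [1.465e-03, 9.766e-04, 4.395e-03, 2.930e-03, 7.324e-04]  ψ = [1, 1, 2, 2, 2]  (obs o_1=3)
t=2: δ = [1.373e-04, 2.747e-04, 2.060e-04, 1.373e-04, 6.866e-05]  ψ = [2, 3, 2, 2, 2]  (obs o_2=1)
t=3: δ = [1.287e-05, 8.583e-06, 9.656e-06, 1.287e-05, 1.287e-05]  ψ = [1, 1, 2, 2, 1]  (obs o_3=2)
t=4: δ = [8.047e-07, 6.035e-07, 6.035e-07, 3.017e-07, 6.035e-07]  ψ = [1, 3, 0, 2, 4]  (obs o_4=5)
t=5: δ = [2.829e-08, 5.029e-08, 7.544e-08, 1.886e-08, 2.829e-08]  ψ = [1, 0, 0, 2, 4]  (obs o_5=4)
backtrack: best end state = 2; path = [2, 3, 1, 1, 0, 2]

path = [2, 3, 1, 1, 0, 2]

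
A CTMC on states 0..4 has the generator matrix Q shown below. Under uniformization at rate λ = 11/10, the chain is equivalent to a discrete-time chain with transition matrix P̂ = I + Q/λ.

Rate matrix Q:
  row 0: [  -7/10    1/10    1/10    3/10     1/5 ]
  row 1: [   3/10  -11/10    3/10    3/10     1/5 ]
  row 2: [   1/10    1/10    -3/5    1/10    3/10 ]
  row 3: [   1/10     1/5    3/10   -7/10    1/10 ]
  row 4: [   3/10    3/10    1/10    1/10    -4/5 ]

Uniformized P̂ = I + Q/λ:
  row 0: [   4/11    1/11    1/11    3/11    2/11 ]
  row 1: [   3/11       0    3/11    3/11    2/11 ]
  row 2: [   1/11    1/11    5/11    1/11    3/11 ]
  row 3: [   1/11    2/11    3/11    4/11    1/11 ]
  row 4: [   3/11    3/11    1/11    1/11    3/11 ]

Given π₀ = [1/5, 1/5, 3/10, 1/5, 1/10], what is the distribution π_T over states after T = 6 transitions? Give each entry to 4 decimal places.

π = [0.2095, 0.1348, 0.2416, 0.2110, 0.2031]

t=0: π = [0.2000, 0.2000, 0.3000, 0.2000, 0.1000]
t=1: π = [0.2000, 0.1091, 0.2727, 0.2182, 0.2000]
t=2: π = [0.2017, 0.1372, 0.2496, 0.2066, 0.2050]
t=3: π = [0.2081, 0.1345, 0.2442, 0.2089, 0.2044]
t=4: π = [0.2093, 0.1348, 0.2421, 0.2102, 0.2036]
t=5: π = [0.2095, 0.1348, 0.2417, 0.2108, 0.2032]
t=6: π = [0.2095, 0.1348, 0.2416, 0.2110, 0.2031]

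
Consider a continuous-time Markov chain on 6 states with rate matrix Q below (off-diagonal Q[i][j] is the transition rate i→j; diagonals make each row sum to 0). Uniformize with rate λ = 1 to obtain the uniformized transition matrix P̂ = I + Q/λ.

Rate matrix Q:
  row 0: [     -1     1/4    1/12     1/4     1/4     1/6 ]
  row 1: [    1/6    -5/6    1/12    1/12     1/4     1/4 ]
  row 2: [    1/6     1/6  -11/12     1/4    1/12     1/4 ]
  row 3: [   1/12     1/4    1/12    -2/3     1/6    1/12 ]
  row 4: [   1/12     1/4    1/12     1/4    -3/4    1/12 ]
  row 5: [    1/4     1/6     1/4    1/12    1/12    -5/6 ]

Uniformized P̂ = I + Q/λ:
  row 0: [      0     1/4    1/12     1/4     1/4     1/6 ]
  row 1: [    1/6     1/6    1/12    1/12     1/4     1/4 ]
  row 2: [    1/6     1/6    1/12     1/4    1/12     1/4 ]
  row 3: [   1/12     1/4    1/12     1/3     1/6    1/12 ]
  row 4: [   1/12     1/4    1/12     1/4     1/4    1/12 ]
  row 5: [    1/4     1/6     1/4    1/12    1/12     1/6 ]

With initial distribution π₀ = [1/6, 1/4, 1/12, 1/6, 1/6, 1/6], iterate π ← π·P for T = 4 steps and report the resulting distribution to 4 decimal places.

π = [0.1263, 0.2099, 0.1101, 0.2053, 0.1877, 0.1606]

t=0: π = [0.1667, 0.2500, 0.0833, 0.1667, 0.1667, 0.1667]
t=1: π = [0.1250, 0.2083, 0.1111, 0.1944, 0.1944, 0.1667]
t=2: π = [0.1273, 0.2095, 0.1111, 0.2037, 0.1875, 0.1609]
t=3: π = [0.1263, 0.2099, 0.1101, 0.2052, 0.1877, 0.1608]
t=4: π = [0.1263, 0.2099, 0.1101, 0.2053, 0.1877, 0.1606]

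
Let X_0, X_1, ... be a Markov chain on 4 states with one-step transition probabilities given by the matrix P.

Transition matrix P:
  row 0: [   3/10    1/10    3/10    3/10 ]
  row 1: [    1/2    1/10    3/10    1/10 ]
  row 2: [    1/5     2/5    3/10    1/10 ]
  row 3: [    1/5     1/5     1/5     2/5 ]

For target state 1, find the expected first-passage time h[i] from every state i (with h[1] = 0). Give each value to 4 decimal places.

h = [4.7826, 0.0000, 3.4239, 4.4022]

First-step conditioning: h[1] = 0; for i ≠ 1, h[i] = 1 + Σ_k P[i][k]·h[k].
  h[0] = 1 + 3/10·h[0] + 3/10·h[2] + 3/10·h[3]
  h[2] = 1 + 1/5·h[0] + 3/10·h[2] + 1/10·h[3]
  h[3] = 1 + 1/5·h[0] + 1/5·h[2] + 2/5·h[3]
Solving the 3×3 linear system over states ≠ 1 gives exactly h = [110/23, 0, 315/92, 405/92] (h[1] = 0 is the target).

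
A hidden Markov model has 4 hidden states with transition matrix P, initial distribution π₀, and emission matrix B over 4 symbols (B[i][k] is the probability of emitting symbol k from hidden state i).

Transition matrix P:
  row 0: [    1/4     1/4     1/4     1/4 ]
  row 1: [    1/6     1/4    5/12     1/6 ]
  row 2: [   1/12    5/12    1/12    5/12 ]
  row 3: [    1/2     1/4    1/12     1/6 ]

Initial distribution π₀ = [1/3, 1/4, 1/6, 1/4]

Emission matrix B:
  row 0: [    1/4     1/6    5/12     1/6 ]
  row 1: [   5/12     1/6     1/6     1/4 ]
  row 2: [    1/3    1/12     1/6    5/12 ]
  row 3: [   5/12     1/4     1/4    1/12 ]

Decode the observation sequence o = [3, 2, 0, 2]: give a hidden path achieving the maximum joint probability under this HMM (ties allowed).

path = [1, 2, 3, 0]

t=0: δ = [5.556e-02, 6.250e-02, 6.944e-02, 2.083e-02]  (obs o_0=3)
t=1: δ = [5.787e-03, 4.823e-03, 4.340e-03, 7.234e-03]  ψ = [0, 2, 1, 2]  (obs o_1=2)
t=2: δ = [9.042e-04, 7.535e-04, 6.698e-04, 7.535e-04]  ψ = [3, 2, 1, 2]  (obs o_2=0)
t=3: δ = [1.570e-04, 4.651e-05, 5.233e-05, 6.977e-05]  ψ = [3, 2, 1, 2]  (obs o_3=2)
backtrack: best end state = 0; path = [1, 2, 3, 0]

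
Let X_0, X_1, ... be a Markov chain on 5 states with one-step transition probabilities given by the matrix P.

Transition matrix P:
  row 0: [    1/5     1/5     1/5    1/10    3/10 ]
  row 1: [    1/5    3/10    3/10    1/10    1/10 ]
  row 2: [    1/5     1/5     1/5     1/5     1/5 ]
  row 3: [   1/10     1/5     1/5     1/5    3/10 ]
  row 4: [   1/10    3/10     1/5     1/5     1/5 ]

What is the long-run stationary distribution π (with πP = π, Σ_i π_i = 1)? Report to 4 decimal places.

Balance equations π_j = Σ_i π_i·P[i][j]:
  π_0 = 1/5·π_0 + 1/5·π_1 + 1/5·π_2 + 1/10·π_3 + 1/10·π_4
  π_1 = 1/5·π_0 + 3/10·π_1 + 1/5·π_2 + 1/5·π_3 + 3/10·π_4
  π_2 = 1/5·π_0 + 3/10·π_1 + 1/5·π_2 + 1/5·π_3 + 1/5·π_4
  π_3 = 1/10·π_0 + 1/10·π_1 + 1/5·π_2 + 1/5·π_3 + 1/5·π_4
  normalize: π_0 + π_1 + π_2 + π_3 + π_4 = 1
Solving the linear system gives exactly π = [1486/9099, 248/1011, 227/1011, 1448/9099, 70/337].

π = [0.1633, 0.2453, 0.2245, 0.1591, 0.2077]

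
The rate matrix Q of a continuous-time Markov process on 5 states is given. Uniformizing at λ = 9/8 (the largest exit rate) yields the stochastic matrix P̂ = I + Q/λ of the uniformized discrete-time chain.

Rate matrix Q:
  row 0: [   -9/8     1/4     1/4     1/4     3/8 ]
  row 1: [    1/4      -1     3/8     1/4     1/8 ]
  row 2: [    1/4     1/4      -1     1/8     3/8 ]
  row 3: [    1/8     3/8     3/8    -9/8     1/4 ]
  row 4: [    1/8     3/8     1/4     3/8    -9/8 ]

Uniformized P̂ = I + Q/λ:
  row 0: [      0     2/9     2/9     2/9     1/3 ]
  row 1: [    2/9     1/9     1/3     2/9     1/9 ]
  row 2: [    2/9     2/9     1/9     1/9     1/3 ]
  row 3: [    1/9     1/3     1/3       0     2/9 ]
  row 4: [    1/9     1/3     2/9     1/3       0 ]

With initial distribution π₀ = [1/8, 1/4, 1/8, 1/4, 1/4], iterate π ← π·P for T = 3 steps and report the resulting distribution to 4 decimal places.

π = [0.1468, 0.2378, 0.2404, 0.1799, 0.1951]

t=0: π = [0.1250, 0.2500, 0.1250, 0.2500, 0.2500]
t=1: π = [0.1389, 0.2500, 0.2639, 0.1806, 0.1667]
t=2: π = [0.1528, 0.2330, 0.2407, 0.1713, 0.2022]
t=3: π = [0.1468, 0.2378, 0.2404, 0.1799, 0.1951]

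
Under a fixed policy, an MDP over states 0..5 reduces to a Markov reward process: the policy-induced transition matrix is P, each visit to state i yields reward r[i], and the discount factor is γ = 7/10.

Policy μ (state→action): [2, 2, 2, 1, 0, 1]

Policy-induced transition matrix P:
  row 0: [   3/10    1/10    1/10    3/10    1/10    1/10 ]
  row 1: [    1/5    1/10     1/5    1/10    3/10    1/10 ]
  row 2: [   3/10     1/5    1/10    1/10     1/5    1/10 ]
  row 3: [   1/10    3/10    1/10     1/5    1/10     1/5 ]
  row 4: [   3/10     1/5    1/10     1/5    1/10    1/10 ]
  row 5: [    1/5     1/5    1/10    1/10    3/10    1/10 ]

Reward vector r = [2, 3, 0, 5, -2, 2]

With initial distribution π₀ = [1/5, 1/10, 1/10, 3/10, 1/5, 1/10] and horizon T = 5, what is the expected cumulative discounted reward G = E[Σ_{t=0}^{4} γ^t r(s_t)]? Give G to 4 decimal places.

G = 5.2800

t=0: π = [0.2000, 0.1000, 0.1000, 0.3000, 0.2000, 0.1000], E[r] = 2.0000, γ^t·E[r] = 2.000000, running G = 2.000000
t=1: π = [0.2200, 0.2000, 0.1100, 0.1900, 0.1500, 0.1300], E[r] = 1.9500, γ^t·E[r] = 1.365000, running G = 3.365000
t=2: π = [0.2290, 0.1770, 0.1200, 0.1780, 0.1770, 0.1190], E[r] = 1.7630, γ^t·E[r] = 0.863870, running G = 4.228870
t=3: π = [0.2348, 0.1772, 0.1177, 0.1813, 0.1712, 0.1178], E[r] = 1.8009, γ^t·E[r] = 0.617709, running G = 4.846579
t=4: π = [0.2342, 0.1769, 0.1177, 0.1822, 0.1708, 0.1181], E[r] = 1.8050, γ^t·E[r] = 0.433390, running G = 5.279969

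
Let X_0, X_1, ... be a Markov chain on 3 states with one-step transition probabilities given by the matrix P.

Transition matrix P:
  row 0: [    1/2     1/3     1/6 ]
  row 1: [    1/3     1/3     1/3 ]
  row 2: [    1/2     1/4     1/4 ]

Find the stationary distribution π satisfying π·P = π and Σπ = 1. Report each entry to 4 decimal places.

Balance equations π_j = Σ_i π_i·P[i][j]:
  π_0 = 1/2·π_0 + 1/3·π_1 + 1/2·π_2
  π_1 = 1/3·π_0 + 1/3·π_1 + 1/4·π_2
  normalize: π_0 + π_1 + π_2 = 1
Solving the linear system gives exactly π = [30/67, 21/67, 16/67].

π = [0.4478, 0.3134, 0.2388]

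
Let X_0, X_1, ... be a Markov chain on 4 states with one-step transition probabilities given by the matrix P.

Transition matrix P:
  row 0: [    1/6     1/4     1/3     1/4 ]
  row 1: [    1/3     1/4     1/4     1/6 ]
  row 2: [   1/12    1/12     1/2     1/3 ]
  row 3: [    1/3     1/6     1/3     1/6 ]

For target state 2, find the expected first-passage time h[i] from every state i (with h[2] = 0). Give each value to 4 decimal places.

h = [3.1849, 3.4521, 0.0000, 3.1644]

First-step conditioning: h[2] = 0; for i ≠ 2, h[i] = 1 + Σ_k P[i][k]·h[k].
  h[0] = 1 + 1/6·h[0] + 1/4·h[1] + 1/4·h[3]
  h[1] = 1 + 1/3·h[0] + 1/4·h[1] + 1/6·h[3]
  h[3] = 1 + 1/3·h[0] + 1/6·h[1] + 1/6·h[3]
Solving the 3×3 linear system over states ≠ 2 gives exactly h = [465/146, 252/73, 0, 231/73] (h[2] = 0 is the target).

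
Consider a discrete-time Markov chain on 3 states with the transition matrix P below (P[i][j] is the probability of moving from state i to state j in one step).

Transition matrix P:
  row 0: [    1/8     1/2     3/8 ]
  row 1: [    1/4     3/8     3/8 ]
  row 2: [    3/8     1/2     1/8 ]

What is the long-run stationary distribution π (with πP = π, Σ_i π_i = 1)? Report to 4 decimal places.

π = [0.2556, 0.4444, 0.3000]

Balance equations π_j = Σ_i π_i·P[i][j]:
  π_0 = 1/8·π_0 + 1/4·π_1 + 3/8·π_2
  π_1 = 1/2·π_0 + 3/8·π_1 + 1/2·π_2
  normalize: π_0 + π_1 + π_2 = 1
Solving the linear system gives exactly π = [23/90, 4/9, 3/10].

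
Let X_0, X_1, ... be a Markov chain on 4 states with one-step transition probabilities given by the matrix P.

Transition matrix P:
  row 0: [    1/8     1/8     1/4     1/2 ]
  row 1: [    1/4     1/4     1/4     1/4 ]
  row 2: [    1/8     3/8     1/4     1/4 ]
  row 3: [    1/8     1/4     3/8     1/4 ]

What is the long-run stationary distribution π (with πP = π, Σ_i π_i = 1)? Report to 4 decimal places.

π = [0.1582, 0.2660, 0.2862, 0.2896]

Balance equations π_j = Σ_i π_i·P[i][j]:
  π_0 = 1/8·π_0 + 1/4·π_1 + 1/8·π_2 + 1/8·π_3
  π_1 = 1/8·π_0 + 1/4·π_1 + 3/8·π_2 + 1/4·π_3
  π_2 = 1/4·π_0 + 1/4·π_1 + 1/4·π_2 + 3/8·π_3
  normalize: π_0 + π_1 + π_2 + π_3 = 1
Solving the linear system gives exactly π = [47/297, 79/297, 85/297, 86/297].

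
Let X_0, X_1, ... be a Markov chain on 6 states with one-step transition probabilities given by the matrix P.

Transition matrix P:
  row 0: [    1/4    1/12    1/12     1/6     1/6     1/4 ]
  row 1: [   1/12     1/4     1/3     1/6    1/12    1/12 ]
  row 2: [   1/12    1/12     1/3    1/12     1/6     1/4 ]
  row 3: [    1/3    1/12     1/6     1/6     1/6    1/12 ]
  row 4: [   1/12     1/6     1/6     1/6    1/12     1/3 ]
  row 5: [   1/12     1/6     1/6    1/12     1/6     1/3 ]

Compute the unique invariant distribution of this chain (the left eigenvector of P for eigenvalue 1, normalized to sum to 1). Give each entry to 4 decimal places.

Balance equations π_j = Σ_i π_i·P[i][j]:
  π_0 = 1/4·π_0 + 1/12·π_1 + 1/12·π_2 + 1/3·π_3 + 1/12·π_4 + 1/12·π_5
  π_1 = 1/12·π_0 + 1/4·π_1 + 1/12·π_2 + 1/12·π_3 + 1/6·π_4 + 1/6·π_5
  π_2 = 1/12·π_0 + 1/3·π_1 + 1/3·π_2 + 1/6·π_3 + 1/6·π_4 + 1/6·π_5
  π_3 = 1/6·π_0 + 1/6·π_1 + 1/12·π_2 + 1/6·π_3 + 1/6·π_4 + 1/12·π_5
  π_4 = 1/6·π_0 + 1/12·π_1 + 1/6·π_2 + 1/6·π_3 + 1/12·π_4 + 1/6·π_5
  normalize: π_0 + π_1 + π_2 + π_3 + π_4 + π_5 = 1
Solving the linear system gives exactly π = [5456/39329, 5429/39329, 8406/39329, 5077/39329, 5633/39329, 9328/39329].

π = [0.1387, 0.1380, 0.2137, 0.1291, 0.1432, 0.2372]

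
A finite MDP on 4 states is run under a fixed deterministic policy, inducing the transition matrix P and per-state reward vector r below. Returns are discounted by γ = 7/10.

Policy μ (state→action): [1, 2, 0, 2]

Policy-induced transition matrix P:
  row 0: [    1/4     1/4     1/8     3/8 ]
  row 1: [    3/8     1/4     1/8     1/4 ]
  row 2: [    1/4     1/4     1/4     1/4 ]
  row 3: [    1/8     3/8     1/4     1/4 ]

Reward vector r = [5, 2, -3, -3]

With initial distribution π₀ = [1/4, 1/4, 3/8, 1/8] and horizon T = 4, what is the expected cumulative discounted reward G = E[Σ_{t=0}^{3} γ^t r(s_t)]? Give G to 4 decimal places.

t=0: π = [0.2500, 0.2500, 0.3750, 0.1250], E[r] = 0.2500, γ^t·E[r] = 0.250000, running G = 0.250000
t=1: π = [0.2656, 0.2656, 0.1875, 0.2813], E[r] = 0.4531, γ^t·E[r] = 0.317188, running G = 0.567188
t=2: π = [0.2480, 0.2852, 0.1836, 0.2832], E[r] = 0.4102, γ^t·E[r] = 0.200977, running G = 0.768164
t=3: π = [0.2502, 0.2854, 0.1833, 0.2810], E[r] = 0.4290, γ^t·E[r] = 0.147132, running G = 0.915296

G = 0.9153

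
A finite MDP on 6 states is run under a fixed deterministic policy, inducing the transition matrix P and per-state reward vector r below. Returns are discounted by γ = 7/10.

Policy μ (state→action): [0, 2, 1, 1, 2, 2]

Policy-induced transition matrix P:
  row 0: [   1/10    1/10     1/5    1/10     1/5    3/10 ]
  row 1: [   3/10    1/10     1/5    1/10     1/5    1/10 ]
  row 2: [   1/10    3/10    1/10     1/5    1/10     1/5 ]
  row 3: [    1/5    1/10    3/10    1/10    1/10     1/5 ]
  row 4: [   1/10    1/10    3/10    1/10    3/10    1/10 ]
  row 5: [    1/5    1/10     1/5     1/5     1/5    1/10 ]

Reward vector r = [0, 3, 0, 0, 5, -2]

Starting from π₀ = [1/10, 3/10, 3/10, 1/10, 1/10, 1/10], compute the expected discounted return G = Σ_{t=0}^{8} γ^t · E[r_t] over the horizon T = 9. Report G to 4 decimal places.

t=0: π = [0.1000, 0.3000, 0.3000, 0.1000, 0.1000, 0.1000], E[r] = 1.2000, γ^t·E[r] = 1.200000, running G = 1.200000
t=1: π = [0.1800, 0.1600, 0.1900, 0.1400, 0.1700, 0.1600], E[r] = 1.0100, γ^t·E[r] = 0.707000, running G = 1.907000
t=2: π = [0.1620, 0.1380, 0.2120, 0.1350, 0.1840, 0.1690], E[r] = 0.9960, γ^t·E[r] = 0.488040, running G = 2.395040
t=3: π = [0.1580, 0.1424, 0.2107, 0.1381, 0.1837, 0.1671], E[r] = 1.0115, γ^t·E[r] = 0.346945, running G = 2.741985
t=4: π = [0.1590, 0.1421, 0.2111, 0.1378, 0.1835, 0.1665], E[r] = 1.0109, γ^t·E[r] = 0.242719, running G = 2.984704
t=5: π = [0.1589, 0.1422, 0.2110, 0.1378, 0.1835, 0.1667], E[r] = 1.0106, γ^t·E[r] = 0.169850, running G = 3.154554
t=6: π = [0.1589, 0.1422, 0.2110, 0.1378, 0.1835, 0.1666], E[r] = 1.0107, γ^t·E[r] = 0.118903, running G = 3.273456
t=7: π = [0.1589, 0.1422, 0.2110, 0.1378, 0.1835, 0.1667], E[r] = 1.0106, γ^t·E[r] = 0.083230, running G = 3.356686
t=8: π = [0.1589, 0.1422, 0.2110, 0.1378, 0.1835, 0.1667], E[r] = 1.0106, γ^t·E[r] = 0.058261, running G = 3.414948

G = 3.4149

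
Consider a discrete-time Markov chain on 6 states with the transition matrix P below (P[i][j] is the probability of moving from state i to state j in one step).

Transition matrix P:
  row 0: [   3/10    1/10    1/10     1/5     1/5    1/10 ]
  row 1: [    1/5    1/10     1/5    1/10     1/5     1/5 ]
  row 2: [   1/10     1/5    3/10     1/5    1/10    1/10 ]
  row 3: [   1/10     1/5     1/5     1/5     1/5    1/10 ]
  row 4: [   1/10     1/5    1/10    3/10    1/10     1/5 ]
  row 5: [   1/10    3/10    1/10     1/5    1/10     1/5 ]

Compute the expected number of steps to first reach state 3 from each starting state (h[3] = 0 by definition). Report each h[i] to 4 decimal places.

h = [5.0097, 5.5383, 5.1249, 0.0000, 4.6170, 5.1708]

First-step conditioning: h[3] = 0; for i ≠ 3, h[i] = 1 + Σ_k P[i][k]·h[k].
  h[0] = 1 + 3/10·h[0] + 1/10·h[1] + 1/10·h[2] + 1/5·h[4] + 1/10·h[5]
  h[1] = 1 + 1/5·h[0] + 1/10·h[1] + 1/5·h[2] + 1/5·h[4] + 1/5·h[5]
  h[2] = 1 + 1/10·h[0] + 1/5·h[1] + 3/10·h[2] + 1/10·h[4] + 1/10·h[5]
  h[4] = 1 + 1/10·h[0] + 1/5·h[1] + 1/10·h[2] + 1/10·h[4] + 1/5·h[5]
  h[5] = 1 + 1/10·h[0] + 3/10·h[1] + 1/10·h[2] + 1/10·h[4] + 1/5·h[5]
Solving the 5×5 linear system over states ≠ 3 gives exactly h = [12905/2576, 2675/483, 39605/7728, 0, 2230/483, 1665/322] (h[3] = 0 is the target).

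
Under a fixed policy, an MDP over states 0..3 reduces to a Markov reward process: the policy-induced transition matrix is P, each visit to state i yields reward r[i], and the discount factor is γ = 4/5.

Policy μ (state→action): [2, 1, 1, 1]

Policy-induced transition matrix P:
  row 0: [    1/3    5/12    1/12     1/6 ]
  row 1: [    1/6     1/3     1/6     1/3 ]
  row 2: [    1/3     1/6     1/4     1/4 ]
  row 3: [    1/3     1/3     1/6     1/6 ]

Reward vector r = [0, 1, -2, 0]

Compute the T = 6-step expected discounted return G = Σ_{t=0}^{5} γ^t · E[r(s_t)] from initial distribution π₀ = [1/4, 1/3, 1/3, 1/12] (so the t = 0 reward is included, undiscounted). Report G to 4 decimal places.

G = -0.3426

t=0: π = [0.2500, 0.3333, 0.3333, 0.0833], E[r] = -0.3333, γ^t·E[r] = -0.333333, running G = -0.333333
t=1: π = [0.2778, 0.2986, 0.1736, 0.2500], E[r] = -0.0486, γ^t·E[r] = -0.038889, running G = -0.372222
t=2: π = [0.2836, 0.3275, 0.1580, 0.2309], E[r] = 0.0116, γ^t·E[r] = 0.007407, running G = -0.364815
t=3: π = [0.2787, 0.3306, 0.1562, 0.2344], E[r] = 0.0182, γ^t·E[r] = 0.009333, running G = -0.355481
t=4: π = [0.2782, 0.3305, 0.1565, 0.2348], E[r] = 0.0176, γ^t·E[r] = 0.007216, running G = -0.348265
t=5: π = [0.2782, 0.3304, 0.1565, 0.2348], E[r] = 0.0174, γ^t·E[r] = 0.005703, running G = -0.342562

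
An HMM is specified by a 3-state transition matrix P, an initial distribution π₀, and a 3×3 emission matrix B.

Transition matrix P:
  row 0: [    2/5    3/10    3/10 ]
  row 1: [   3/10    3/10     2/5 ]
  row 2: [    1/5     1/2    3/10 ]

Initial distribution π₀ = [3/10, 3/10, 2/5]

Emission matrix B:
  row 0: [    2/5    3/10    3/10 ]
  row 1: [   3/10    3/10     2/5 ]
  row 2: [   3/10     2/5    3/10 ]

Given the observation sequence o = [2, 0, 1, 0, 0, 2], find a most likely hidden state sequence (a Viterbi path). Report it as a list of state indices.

path = [2, 1, 2, 1, 2, 1]

t=0: δ = [9.000e-02, 1.200e-01, 1.200e-01]  (obs o_0=2)
t=1: δ = [1.440e-02, 1.800e-02, 1.440e-02]  ψ = [0, 2, 1]  (obs o_1=0)
t=2: δ = [1.728e-03, 2.160e-03, 2.880e-03]  ψ = [0, 2, 1]  (obs o_2=1)
t=3: δ = [2.765e-04, 4.320e-04, 2.592e-04]  ψ = [0, 2, 1]  (obs o_3=0)
t=4: δ = [5.184e-05, 3.888e-05, 5.184e-05]  ψ = [1, 1, 1]  (obs o_4=0)
t=5: δ = [6.221e-06, 1.037e-05, 4.666e-06]  ψ = [0, 2, 0]  (obs o_5=2)
backtrack: best end state = 1; path = [2, 1, 2, 1, 2, 1]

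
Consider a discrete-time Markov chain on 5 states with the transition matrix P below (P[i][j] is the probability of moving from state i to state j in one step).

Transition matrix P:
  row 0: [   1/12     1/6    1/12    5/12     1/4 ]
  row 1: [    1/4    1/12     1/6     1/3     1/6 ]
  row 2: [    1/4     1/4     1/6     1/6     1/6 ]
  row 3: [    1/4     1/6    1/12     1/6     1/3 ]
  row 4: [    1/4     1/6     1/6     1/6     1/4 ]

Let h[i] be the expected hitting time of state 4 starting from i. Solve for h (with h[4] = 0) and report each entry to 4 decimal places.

h = [3.9554, 4.3157, 4.4197, 3.6917, 0.0000]

First-step conditioning: h[4] = 0; for i ≠ 4, h[i] = 1 + Σ_k P[i][k]·h[k].
  h[0] = 1 + 1/12·h[0] + 1/6·h[1] + 1/12·h[2] + 5/12·h[3]
  h[1] = 1 + 1/4·h[0] + 1/12·h[1] + 1/6·h[2] + 1/3·h[3]
  h[2] = 1 + 1/4·h[0] + 1/4·h[1] + 1/6·h[2] + 1/6·h[3]
  h[3] = 1 + 1/4·h[0] + 1/6·h[1] + 1/12·h[2] + 1/6·h[3]
Solving the 4×4 linear system over states ≠ 4 gives exactly h = [1420/359, 4648/1077, 4760/1077, 3976/1077, 0] (h[4] = 0 is the target).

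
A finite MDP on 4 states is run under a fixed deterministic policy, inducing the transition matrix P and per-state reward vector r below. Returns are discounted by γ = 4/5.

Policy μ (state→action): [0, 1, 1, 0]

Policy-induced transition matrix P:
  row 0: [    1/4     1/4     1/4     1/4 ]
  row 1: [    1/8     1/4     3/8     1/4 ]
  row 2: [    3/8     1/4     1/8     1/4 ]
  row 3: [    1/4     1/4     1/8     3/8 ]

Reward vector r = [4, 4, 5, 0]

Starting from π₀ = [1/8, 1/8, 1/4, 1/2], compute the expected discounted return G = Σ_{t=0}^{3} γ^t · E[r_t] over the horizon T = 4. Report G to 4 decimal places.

G = 8.1221

t=0: π = [0.1250, 0.1250, 0.2500, 0.5000], E[r] = 2.2500, γ^t·E[r] = 2.250000, running G = 2.250000
t=1: π = [0.2656, 0.2500, 0.1719, 0.3125], E[r] = 2.9219, γ^t·E[r] = 2.337500, running G = 4.587500
t=2: π = [0.2402, 0.2500, 0.2207, 0.2891], E[r] = 3.0645, γ^t·E[r] = 1.961250, running G = 6.548750
t=3: π = [0.2463, 0.2500, 0.2175, 0.2861], E[r] = 3.0730, γ^t·E[r] = 1.573375, running G = 8.122125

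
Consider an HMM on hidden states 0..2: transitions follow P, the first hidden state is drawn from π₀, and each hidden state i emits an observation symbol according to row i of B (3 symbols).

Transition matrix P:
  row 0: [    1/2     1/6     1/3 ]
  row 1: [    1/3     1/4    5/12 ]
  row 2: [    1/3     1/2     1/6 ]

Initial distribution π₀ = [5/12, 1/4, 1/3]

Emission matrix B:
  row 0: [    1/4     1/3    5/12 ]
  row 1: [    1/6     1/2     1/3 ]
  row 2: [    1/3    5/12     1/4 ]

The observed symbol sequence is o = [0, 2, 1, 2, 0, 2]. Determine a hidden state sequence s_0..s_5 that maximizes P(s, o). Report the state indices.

t=0: δ = [1.042e-01, 4.167e-02, 1.111e-01]  (obs o_0=0)
t=1: δ = [2.170e-02, 1.852e-02, 8.681e-03]  ψ = [0, 2, 0]  (obs o_1=2)
t=2: δ = [3.617e-03, 2.315e-03, 3.215e-03]  ψ = [0, 1, 1]  (obs o_2=1)
t=3: δ = [7.535e-04, 5.358e-04, 3.014e-04]  ψ = [0, 2, 0]  (obs o_3=2)
t=4: δ = [9.419e-05, 2.512e-05, 8.372e-05]  ψ = [0, 2, 0]  (obs o_4=0)
t=5: δ = [1.962e-05, 1.395e-05, 7.849e-06]  ψ = [0, 2, 0]  (obs o_5=2)
backtrack: best end state = 0; path = [0, 0, 0, 0, 0, 0]

path = [0, 0, 0, 0, 0, 0]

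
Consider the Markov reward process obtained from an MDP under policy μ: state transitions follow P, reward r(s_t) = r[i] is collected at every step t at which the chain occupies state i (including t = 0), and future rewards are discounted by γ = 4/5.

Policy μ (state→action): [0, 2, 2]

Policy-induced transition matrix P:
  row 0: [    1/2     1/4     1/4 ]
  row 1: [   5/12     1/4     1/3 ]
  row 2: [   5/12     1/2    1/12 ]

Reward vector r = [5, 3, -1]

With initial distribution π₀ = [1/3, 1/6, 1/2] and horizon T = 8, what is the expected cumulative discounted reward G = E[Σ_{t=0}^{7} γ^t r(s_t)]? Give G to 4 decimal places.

t=0: π = [0.3333, 0.1667, 0.5000], E[r] = 1.6667, γ^t·E[r] = 1.666667, running G = 1.666667
t=1: π = [0.4444, 0.3750, 0.1806], E[r] = 3.1667, γ^t·E[r] = 2.533333, running G = 4.200000
t=2: π = [0.4537, 0.2951, 0.2512], E[r] = 2.9028, γ^t·E[r] = 1.857778, running G = 6.057778
t=3: π = [0.4545, 0.3128, 0.2327], E[r] = 2.9780, γ^t·E[r] = 1.524741, running G = 7.582519
t=4: π = [0.4545, 0.3082, 0.2373], E[r] = 2.9600, γ^t·E[r] = 1.212405, running G = 8.794923
t=5: π = [0.4545, 0.3093, 0.2361], E[r] = 2.9645, γ^t·E[r] = 0.971423, running G = 9.766346
t=6: π = [0.4545, 0.3090, 0.2364], E[r] = 2.9634, γ^t·E[r] = 0.776840, running G = 10.543186
t=7: π = [0.4545, 0.3091, 0.2363], E[r] = 2.9637, γ^t·E[r] = 0.621532, running G = 11.164717

G = 11.1647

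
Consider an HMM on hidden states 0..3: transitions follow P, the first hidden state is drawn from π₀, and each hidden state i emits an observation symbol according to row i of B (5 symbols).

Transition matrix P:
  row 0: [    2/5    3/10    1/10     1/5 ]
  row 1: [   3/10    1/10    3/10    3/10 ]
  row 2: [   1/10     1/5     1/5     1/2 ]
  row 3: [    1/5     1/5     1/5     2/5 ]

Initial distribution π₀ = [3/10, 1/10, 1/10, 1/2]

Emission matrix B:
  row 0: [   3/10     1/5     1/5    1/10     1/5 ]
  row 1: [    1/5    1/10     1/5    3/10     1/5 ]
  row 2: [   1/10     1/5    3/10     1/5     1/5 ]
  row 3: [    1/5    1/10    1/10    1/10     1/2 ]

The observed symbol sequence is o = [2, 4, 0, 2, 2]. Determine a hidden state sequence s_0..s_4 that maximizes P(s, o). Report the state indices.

path = [3, 3, 0, 0, 0]

t=0: δ = [6.000e-02, 2.000e-02, 3.000e-02, 5.000e-02]  (obs o_0=2)
t=1: δ = [4.800e-03, 3.600e-03, 2.000e-03, 1.000e-02]  ψ = [0, 0, 3, 3]  (obs o_1=4)
t=2: δ = [6.000e-04, 4.000e-04, 2.000e-04, 8.000e-04]  ψ = [3, 3, 3, 3]  (obs o_2=0)
t=3: δ = [4.800e-05, 3.600e-05, 4.800e-05, 3.200e-05]  ψ = [0, 0, 3, 3]  (obs o_3=2)
t=4: δ = [3.840e-06, 2.880e-06, 3.240e-06, 2.400e-06]  ψ = [0, 0, 1, 2]  (obs o_4=2)
backtrack: best end state = 0; path = [3, 3, 0, 0, 0]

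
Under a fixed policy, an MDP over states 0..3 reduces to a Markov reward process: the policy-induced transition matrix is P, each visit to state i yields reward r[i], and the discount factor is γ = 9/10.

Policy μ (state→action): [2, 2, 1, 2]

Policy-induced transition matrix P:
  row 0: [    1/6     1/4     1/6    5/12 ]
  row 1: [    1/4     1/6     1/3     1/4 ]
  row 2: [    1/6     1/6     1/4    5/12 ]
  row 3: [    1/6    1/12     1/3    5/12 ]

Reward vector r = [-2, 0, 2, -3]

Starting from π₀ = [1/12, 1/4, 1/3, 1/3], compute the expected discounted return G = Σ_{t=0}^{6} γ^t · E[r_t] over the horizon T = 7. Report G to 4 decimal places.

G = -4.5577

t=0: π = [0.0833, 0.2500, 0.3333, 0.3333], E[r] = -0.5000, γ^t·E[r] = -0.500000, running G = -0.500000
t=1: π = [0.1875, 0.1458, 0.2917, 0.3750], E[r] = -0.9167, γ^t·E[r] = -0.825000, running G = -1.325000
t=2: π = [0.1788, 0.1510, 0.2778, 0.3924], E[r] = -0.9792, γ^t·E[r] = -0.793125, running G = -2.118125
t=3: π = [0.1793, 0.1489, 0.2804, 0.3915], E[r] = -0.9722, γ^t·E[r] = -0.708750, running G = -2.826875
t=4: π = [0.1791, 0.1490, 0.2801, 0.3919], E[r] = -0.9735, γ^t·E[r] = -0.638729, running G = -3.465604
t=5: π = [0.1791, 0.1489, 0.2801, 0.3918], E[r] = -0.9734, γ^t·E[r] = -0.574771, running G = -4.040375
t=6: π = [0.1791, 0.1489, 0.2801, 0.3918], E[r] = -0.9734, γ^t·E[r] = -0.517308, running G = -4.557683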